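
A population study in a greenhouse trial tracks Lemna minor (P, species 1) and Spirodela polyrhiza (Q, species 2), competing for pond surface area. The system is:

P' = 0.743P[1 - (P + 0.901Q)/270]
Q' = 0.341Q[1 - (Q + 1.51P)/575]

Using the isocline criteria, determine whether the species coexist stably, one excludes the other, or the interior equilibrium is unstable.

Compare the nullcline intercepts: K1/α12 = 270/0.901 = 300 < K2 = 575; K2/α21 = 575/1.51 = 381 > K1 = 270.
Since the inequalities point opposite ways, species 2 can invade but species 1 cannot.

species 2 excludes species 1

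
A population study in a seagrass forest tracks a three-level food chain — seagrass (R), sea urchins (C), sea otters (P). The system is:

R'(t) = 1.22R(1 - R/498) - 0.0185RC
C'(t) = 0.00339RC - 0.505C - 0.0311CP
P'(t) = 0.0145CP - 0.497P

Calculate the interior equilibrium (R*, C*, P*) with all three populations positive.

From dP/dt = 0: 0.0145C* = 0.497, so C* = 34.3.
From dR/dt = 0: 1.22(1 - R*/498) = 0.0185·34.3, giving R* = 498·(1 - 0.52) = 239.
From dC/dt = 0: 0.00339·239 - 0.505 = 0.0311P*, so P* = 0.306/0.0311 = 9.83.

R* ≈ 239, C* ≈ 34.3, P* ≈ 9.83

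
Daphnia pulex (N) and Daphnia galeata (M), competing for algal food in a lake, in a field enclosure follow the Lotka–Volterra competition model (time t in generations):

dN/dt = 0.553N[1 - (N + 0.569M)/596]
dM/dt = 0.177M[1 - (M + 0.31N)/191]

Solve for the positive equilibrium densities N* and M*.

N* ≈ 592, M* ≈ 7.58

Setting both brackets to zero gives the nullclines N + 0.569M = 596 and 0.31N + M = 191.
Substituting M = 191 - 0.31N into the first: N(1 - 0.569·0.31) = 596 - 0.569·191.
So N* = 487/0.824 = 592, and then M* = 191 - 0.31·592 = 7.58.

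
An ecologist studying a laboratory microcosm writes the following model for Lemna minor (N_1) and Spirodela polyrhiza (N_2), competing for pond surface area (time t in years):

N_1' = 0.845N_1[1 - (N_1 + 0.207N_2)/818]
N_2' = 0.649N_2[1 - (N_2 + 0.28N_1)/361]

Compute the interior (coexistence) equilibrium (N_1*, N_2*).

N_1* ≈ 789, N_2* ≈ 140

Setting both brackets to zero gives the nullclines N_1 + 0.207N_2 = 818 and 0.28N_1 + N_2 = 361.
Substituting N_2 = 361 - 0.28N_1 into the first: N_1(1 - 0.207·0.28) = 818 - 0.207·361.
So N_1* = 743/0.942 = 789, and then N_2* = 361 - 0.28·789 = 140.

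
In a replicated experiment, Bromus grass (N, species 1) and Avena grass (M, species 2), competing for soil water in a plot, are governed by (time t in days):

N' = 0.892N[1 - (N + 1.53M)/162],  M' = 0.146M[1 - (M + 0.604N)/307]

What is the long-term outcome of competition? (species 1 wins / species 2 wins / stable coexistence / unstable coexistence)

species 2 excludes species 1

Compare the nullcline intercepts: K1/α12 = 162/1.53 = 106 < K2 = 307; K2/α21 = 307/0.604 = 508 > K1 = 162.
Since the inequalities point opposite ways, species 2 can invade but species 1 cannot.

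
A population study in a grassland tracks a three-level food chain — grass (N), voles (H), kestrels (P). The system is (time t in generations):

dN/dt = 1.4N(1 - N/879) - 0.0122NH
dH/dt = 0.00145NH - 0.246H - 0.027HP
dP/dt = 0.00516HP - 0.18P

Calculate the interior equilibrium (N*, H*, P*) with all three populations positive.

From dP/dt = 0: 0.00516H* = 0.18, so H* = 34.9.
From dN/dt = 0: 1.4(1 - N*/879) = 0.0122·34.9, giving N* = 879·(1 - 0.304) = 612.
From dH/dt = 0: 0.00145·612 - 0.246 = 0.027P*, so P* = 0.641/0.027 = 23.7.

N* ≈ 612, H* ≈ 34.9, P* ≈ 23.7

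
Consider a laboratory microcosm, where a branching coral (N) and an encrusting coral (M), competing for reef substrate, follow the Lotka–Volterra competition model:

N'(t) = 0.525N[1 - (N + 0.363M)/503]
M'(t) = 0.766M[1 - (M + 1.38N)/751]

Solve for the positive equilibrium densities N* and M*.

Setting both brackets to zero gives the nullclines N + 0.363M = 503 and 1.38N + M = 751.
Substituting M = 751 - 1.38N into the first: N(1 - 0.363·1.38) = 503 - 0.363·751.
So N* = 230/0.499 = 462, and then M* = 751 - 1.38·462 = 114.

N* ≈ 462, M* ≈ 114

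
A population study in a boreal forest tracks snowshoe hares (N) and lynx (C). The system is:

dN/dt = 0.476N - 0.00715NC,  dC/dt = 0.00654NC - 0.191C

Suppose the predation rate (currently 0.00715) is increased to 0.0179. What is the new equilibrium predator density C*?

C* ≈ 26.6

At the interior fixed point, setting dN/dt = 0 with N > 0 fixes C* = (prey growth rate)/(NC coefficient) — independent of the other coefficients.
With the change, C* = 0.476/0.0179 = 26.6; it falls from 66.6.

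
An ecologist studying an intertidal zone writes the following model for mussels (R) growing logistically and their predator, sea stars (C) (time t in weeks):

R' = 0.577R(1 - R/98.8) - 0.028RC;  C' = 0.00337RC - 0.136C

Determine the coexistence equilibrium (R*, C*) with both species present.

From dC/dt = 0 with C > 0: 0.00337R* = 0.136, so R* = 40.4.
Substitute into dR/dt = 0: 0.577(1 - 40.4/98.8) = 0.028C*.
The bracket is 0.592, giving C* = 0.341/0.028 = 12.2.

R* ≈ 40.4, C* ≈ 12.2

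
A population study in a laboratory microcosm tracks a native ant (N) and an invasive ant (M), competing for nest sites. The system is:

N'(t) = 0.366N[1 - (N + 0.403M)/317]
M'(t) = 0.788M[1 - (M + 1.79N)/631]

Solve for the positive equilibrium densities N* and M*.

N* ≈ 225, M* ≈ 228

Setting both brackets to zero gives the nullclines N + 0.403M = 317 and 1.79N + M = 631.
Substituting M = 631 - 1.79N into the first: N(1 - 0.403·1.79) = 317 - 0.403·631.
So N* = 62.7/0.279 = 225, and then M* = 631 - 1.79·225 = 228.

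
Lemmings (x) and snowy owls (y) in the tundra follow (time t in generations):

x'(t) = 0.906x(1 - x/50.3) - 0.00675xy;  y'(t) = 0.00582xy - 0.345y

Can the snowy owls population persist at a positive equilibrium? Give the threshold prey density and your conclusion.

Threshold x = 59.3; K < 59.3, so no, the predator goes extinct.

The predator equation gives dy/dt > 0 only when x > 0.345/0.00582 = 59.3.
Without the predator, x → K = 50.3. Since 50.3 < 59.3, the predator cannot invade.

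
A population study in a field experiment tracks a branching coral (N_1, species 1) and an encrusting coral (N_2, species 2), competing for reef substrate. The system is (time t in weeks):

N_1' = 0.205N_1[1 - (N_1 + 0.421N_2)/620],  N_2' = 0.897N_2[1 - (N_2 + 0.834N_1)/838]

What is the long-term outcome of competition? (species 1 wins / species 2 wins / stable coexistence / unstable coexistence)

stable coexistence

Compare the nullcline intercepts: K1/α12 = 620/0.421 = 1470 > K2 = 838; K2/α21 = 838/0.834 = 1000 > K1 = 620.
Since both inequalities hold, each species can invade when rare, so the interior equilibrium is stable.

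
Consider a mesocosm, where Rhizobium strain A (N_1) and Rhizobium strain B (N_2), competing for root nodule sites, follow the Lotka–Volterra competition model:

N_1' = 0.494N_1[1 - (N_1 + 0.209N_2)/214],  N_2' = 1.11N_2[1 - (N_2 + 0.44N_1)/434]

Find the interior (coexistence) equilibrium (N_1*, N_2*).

Setting both brackets to zero gives the nullclines N_1 + 0.209N_2 = 214 and 0.44N_1 + N_2 = 434.
Substituting N_2 = 434 - 0.44N_1 into the first: N_1(1 - 0.209·0.44) = 214 - 0.209·434.
So N_1* = 123/0.908 = 136, and then N_2* = 434 - 0.44·136 = 374.

N_1* ≈ 136, N_2* ≈ 374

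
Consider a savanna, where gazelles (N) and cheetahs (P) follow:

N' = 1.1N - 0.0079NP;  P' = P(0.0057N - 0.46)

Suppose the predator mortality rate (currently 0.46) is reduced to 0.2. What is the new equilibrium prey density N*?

At the interior fixed point, setting dP/dt = 0 with P > 0 fixes N* = (predator death rate)/(NP coefficient) — independent of the other coefficients.
With the change, N* = 0.2/0.0057 = 35.1; it falls from 80.7.

N* ≈ 35.1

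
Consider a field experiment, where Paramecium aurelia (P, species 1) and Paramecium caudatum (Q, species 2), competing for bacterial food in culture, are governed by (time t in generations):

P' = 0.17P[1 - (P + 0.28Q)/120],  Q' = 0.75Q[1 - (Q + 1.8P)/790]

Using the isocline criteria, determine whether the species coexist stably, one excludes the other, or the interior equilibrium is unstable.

Compare the nullcline intercepts: K1/α12 = 120/0.28 = 429 < K2 = 790; K2/α21 = 790/1.8 = 439 > K1 = 120.
Since the inequalities point opposite ways, species 2 can invade but species 1 cannot.

species 2 excludes species 1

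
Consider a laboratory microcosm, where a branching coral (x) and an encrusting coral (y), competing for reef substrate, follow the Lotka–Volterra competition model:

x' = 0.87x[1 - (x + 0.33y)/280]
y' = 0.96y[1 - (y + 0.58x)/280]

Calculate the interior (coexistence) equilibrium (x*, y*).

Setting both brackets to zero gives the nullclines x + 0.33y = 280 and 0.58x + y = 280.
Substituting y = 280 - 0.58x into the first: x(1 - 0.33·0.58) = 280 - 0.33·280.
So x* = 188/0.809 = 232, and then y* = 280 - 0.58·232 = 145.

x* ≈ 232, y* ≈ 145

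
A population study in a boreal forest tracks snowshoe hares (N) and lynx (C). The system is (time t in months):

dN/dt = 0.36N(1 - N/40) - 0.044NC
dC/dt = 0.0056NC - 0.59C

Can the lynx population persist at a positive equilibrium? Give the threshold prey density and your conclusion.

The predator equation gives dC/dt > 0 only when N > 0.59/0.0056 = 105.
Without the predator, N → K = 40. Since 40 < 105, the predator cannot invade.

Threshold N = 105; K < 105, so no, the predator goes extinct.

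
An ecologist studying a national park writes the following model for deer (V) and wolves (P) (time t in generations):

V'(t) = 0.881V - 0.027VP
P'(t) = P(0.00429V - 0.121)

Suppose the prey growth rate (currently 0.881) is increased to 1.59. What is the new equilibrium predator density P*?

At the interior fixed point, setting dV/dt = 0 with V > 0 fixes P* = (prey growth rate)/(VP coefficient) — independent of the other coefficients.
With the change, P* = 1.59/0.027 = 58.9; it rises from 32.6.

P* ≈ 58.9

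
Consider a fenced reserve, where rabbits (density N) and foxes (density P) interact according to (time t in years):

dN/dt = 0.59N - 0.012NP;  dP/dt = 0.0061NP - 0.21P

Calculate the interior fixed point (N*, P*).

Set dP/dt = 0 with P > 0: 0.0061N - 0.21 = 0, so N* = 0.21/0.0061 = 34.4.
Set dN/dt = 0 with N > 0: 0.59 - 0.012P = 0, so P* = 0.59/0.012 = 49.2.

N* ≈ 34.4, P* ≈ 49.2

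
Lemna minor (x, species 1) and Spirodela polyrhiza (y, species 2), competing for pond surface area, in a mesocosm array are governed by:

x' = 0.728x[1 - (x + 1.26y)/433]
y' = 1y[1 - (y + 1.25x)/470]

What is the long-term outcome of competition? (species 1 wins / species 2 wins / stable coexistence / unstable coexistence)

unstable coexistence (outcome depends on initial conditions)

Compare the nullcline intercepts: K1/α12 = 433/1.26 = 344 < K2 = 470; K2/α21 = 470/1.25 = 376 < K1 = 433.
Since both are reversed, neither can invade when rare; the interior point is a saddle.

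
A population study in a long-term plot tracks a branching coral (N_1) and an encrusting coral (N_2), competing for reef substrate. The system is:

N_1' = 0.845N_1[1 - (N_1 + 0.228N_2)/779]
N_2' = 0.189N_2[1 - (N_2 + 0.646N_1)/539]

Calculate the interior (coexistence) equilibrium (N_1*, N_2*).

Setting both brackets to zero gives the nullclines N_1 + 0.228N_2 = 779 and 0.646N_1 + N_2 = 539.
Substituting N_2 = 539 - 0.646N_1 into the first: N_1(1 - 0.228·0.646) = 779 - 0.228·539.
So N_1* = 656/0.853 = 769, and then N_2* = 539 - 0.646·769 = 41.9.

N_1* ≈ 769, N_2* ≈ 41.9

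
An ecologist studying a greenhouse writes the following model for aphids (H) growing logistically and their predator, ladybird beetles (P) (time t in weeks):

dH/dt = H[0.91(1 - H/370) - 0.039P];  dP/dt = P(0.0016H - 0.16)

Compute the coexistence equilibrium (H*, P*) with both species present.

From dP/dt = 0 with P > 0: 0.0016H* = 0.16, so H* = 100.
Substitute into dH/dt = 0: 0.91(1 - 100/370) = 0.039P*.
The bracket is 0.73, giving P* = 0.664/0.039 = 17.

H* ≈ 100, P* ≈ 17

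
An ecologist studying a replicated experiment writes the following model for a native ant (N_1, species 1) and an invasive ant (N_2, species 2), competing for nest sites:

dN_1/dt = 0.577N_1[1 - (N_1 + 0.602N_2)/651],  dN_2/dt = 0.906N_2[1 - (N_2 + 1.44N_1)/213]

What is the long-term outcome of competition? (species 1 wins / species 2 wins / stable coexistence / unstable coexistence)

Compare the nullcline intercepts: K1/α12 = 651/0.602 = 1080 > K2 = 213; K2/α21 = 213/1.44 = 148 < K1 = 651.
Since the inequalities point opposite ways, species 1 can invade but species 2 cannot.

species 1 excludes species 2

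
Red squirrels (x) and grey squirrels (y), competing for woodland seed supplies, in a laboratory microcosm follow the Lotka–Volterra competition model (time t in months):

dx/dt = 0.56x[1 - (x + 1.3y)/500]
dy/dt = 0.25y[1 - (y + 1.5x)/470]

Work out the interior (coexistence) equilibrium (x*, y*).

Setting both brackets to zero gives the nullclines x + 1.3y = 500 and 1.5x + y = 470.
Substituting y = 470 - 1.5x into the first: x(1 - 1.3·1.5) = 500 - 1.3·470.
So x* = -111/-0.95 = 117, and then y* = 470 - 1.5·117 = 295.

x* ≈ 117, y* ≈ 295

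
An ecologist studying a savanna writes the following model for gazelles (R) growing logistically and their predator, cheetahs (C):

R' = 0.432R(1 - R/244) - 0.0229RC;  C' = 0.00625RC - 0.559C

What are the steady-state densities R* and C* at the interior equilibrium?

From dC/dt = 0 with C > 0: 0.00625R* = 0.559, so R* = 89.4.
Substitute into dR/dt = 0: 0.432(1 - 89.4/244) = 0.0229C*.
The bracket is 0.633, giving C* = 0.274/0.0229 = 11.9.

R* ≈ 89.4, C* ≈ 11.9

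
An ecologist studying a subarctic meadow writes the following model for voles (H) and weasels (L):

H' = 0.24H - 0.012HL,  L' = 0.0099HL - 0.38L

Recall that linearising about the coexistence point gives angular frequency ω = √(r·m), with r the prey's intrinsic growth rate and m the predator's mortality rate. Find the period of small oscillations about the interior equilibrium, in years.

T ≈ 20.8 years

Here r = 0.24 and m = 0.38, so r·m = 0.0912.
ω = √0.0912 = 0.302 per year, hence T = 2π/ω ≈ 20.8 years.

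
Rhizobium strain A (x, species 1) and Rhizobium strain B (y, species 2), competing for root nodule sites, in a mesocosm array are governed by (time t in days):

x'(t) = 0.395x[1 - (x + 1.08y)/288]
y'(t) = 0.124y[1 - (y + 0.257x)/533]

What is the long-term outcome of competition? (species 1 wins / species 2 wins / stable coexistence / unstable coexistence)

Compare the nullcline intercepts: K1/α12 = 288/1.08 = 267 < K2 = 533; K2/α21 = 533/0.257 = 2070 > K1 = 288.
Since the inequalities point opposite ways, species 2 can invade but species 1 cannot.

species 2 excludes species 1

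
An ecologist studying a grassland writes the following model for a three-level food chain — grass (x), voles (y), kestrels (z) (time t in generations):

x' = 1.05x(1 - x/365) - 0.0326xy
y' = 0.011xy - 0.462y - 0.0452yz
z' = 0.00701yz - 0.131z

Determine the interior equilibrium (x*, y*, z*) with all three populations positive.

x* ≈ 153, y* ≈ 18.7, z* ≈ 27.1

From dz/dt = 0: 0.00701y* = 0.131, so y* = 18.7.
From dx/dt = 0: 1.05(1 - x*/365) = 0.0326·18.7, giving x* = 365·(1 - 0.58) = 153.
From dy/dt = 0: 0.011·153 - 0.462 = 0.0452z*, so z* = 1.22/0.0452 = 27.1.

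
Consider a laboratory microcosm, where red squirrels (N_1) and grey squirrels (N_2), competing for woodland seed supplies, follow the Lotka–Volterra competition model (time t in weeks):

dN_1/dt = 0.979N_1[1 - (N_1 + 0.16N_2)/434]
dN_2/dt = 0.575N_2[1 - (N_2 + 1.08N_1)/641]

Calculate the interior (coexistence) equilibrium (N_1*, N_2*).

Setting both brackets to zero gives the nullclines N_1 + 0.16N_2 = 434 and 1.08N_1 + N_2 = 641.
Substituting N_2 = 641 - 1.08N_1 into the first: N_1(1 - 0.16·1.08) = 434 - 0.16·641.
So N_1* = 331/0.827 = 401, and then N_2* = 641 - 1.08·401 = 208.

N_1* ≈ 401, N_2* ≈ 208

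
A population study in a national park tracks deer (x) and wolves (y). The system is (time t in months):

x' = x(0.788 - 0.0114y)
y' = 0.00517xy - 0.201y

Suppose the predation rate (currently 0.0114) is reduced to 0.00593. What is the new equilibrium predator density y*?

y* ≈ 133

At the interior fixed point, setting dx/dt = 0 with x > 0 fixes y* = (prey growth rate)/(xy coefficient) — independent of the other coefficients.
With the change, y* = 0.788/0.00593 = 133; it rises from 69.1.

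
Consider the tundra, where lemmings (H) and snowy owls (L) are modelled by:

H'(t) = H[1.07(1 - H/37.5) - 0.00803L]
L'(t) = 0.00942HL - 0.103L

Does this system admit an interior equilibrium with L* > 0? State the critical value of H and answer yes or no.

Threshold H = 10.9; K > 10.9, so yes, the predator persists.

The predator equation gives dL/dt > 0 only when H > 0.103/0.00942 = 10.9.
Without the predator, H → K = 37.5. Since 37.5 > 10.9, the predator can invade and persist.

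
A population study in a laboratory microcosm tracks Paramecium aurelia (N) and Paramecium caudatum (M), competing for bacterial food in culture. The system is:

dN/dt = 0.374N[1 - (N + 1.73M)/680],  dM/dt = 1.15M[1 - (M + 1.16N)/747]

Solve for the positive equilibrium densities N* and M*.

N* ≈ 608, M* ≈ 41.5

Setting both brackets to zero gives the nullclines N + 1.73M = 680 and 1.16N + M = 747.
Substituting M = 747 - 1.16N into the first: N(1 - 1.73·1.16) = 680 - 1.73·747.
So N* = -612/-1.01 = 608, and then M* = 747 - 1.16·608 = 41.5.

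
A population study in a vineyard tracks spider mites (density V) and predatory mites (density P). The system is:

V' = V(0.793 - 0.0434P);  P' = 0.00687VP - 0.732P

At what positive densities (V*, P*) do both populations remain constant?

Set dP/dt = 0 with P > 0: 0.00687V - 0.732 = 0, so V* = 0.732/0.00687 = 107.
Set dV/dt = 0 with V > 0: 0.793 - 0.0434P = 0, so P* = 0.793/0.0434 = 18.3.

V* ≈ 107, P* ≈ 18.3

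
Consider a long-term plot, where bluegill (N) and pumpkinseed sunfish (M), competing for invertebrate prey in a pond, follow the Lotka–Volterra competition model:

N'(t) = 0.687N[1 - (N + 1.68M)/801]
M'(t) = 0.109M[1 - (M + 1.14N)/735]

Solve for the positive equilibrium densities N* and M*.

Setting both brackets to zero gives the nullclines N + 1.68M = 801 and 1.14N + M = 735.
Substituting M = 735 - 1.14N into the first: N(1 - 1.68·1.14) = 801 - 1.68·735.
So N* = -434/-0.915 = 474, and then M* = 735 - 1.14·474 = 195.

N* ≈ 474, M* ≈ 195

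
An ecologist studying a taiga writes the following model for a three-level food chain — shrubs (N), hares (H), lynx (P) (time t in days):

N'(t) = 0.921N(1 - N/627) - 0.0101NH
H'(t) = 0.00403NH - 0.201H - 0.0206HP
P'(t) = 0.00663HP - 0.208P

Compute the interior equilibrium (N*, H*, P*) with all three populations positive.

N* ≈ 411, H* ≈ 31.4, P* ≈ 70.7

From dP/dt = 0: 0.00663H* = 0.208, so H* = 31.4.
From dN/dt = 0: 0.921(1 - N*/627) = 0.0101·31.4, giving N* = 627·(1 - 0.344) = 411.
From dH/dt = 0: 0.00403·411 - 0.201 = 0.0206P*, so P* = 1.46/0.0206 = 70.7.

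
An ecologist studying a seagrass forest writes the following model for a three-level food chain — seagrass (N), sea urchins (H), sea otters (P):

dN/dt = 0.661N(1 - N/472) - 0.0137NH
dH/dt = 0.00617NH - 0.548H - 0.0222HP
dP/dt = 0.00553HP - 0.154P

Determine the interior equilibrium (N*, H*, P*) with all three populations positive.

N* ≈ 200, H* ≈ 27.8, P* ≈ 30.8

From dP/dt = 0: 0.00553H* = 0.154, so H* = 27.8.
From dN/dt = 0: 0.661(1 - N*/472) = 0.0137·27.8, giving N* = 472·(1 - 0.577) = 200.
From dH/dt = 0: 0.00617·200 - 0.548 = 0.0222P*, so P* = 0.683/0.0222 = 30.8.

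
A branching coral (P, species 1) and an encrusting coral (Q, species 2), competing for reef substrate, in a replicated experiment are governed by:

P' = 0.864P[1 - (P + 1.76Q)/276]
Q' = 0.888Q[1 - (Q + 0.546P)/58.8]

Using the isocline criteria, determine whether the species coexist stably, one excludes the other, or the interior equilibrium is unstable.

Compare the nullcline intercepts: K1/α12 = 276/1.76 = 157 > K2 = 58.8; K2/α21 = 58.8/0.546 = 108 < K1 = 276.
Since the inequalities point opposite ways, species 1 can invade but species 2 cannot.

species 1 excludes species 2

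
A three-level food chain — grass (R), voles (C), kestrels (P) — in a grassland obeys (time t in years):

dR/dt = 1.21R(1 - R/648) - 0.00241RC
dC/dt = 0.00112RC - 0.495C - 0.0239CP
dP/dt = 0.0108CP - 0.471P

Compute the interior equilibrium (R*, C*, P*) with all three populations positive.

R* ≈ 592, C* ≈ 43.6, P* ≈ 7.02

From dP/dt = 0: 0.0108C* = 0.471, so C* = 43.6.
From dR/dt = 0: 1.21(1 - R*/648) = 0.00241·43.6, giving R* = 648·(1 - 0.0869) = 592.
From dC/dt = 0: 0.00112·592 - 0.495 = 0.0239P*, so P* = 0.168/0.0239 = 7.02.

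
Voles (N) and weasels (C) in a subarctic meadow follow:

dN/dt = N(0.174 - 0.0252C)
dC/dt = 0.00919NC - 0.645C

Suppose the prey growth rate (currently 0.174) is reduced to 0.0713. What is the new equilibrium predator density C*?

At the interior fixed point, setting dN/dt = 0 with N > 0 fixes C* = (prey growth rate)/(NC coefficient) — independent of the other coefficients.
With the change, C* = 0.0713/0.0252 = 2.83; it falls from 6.9.

C* ≈ 2.83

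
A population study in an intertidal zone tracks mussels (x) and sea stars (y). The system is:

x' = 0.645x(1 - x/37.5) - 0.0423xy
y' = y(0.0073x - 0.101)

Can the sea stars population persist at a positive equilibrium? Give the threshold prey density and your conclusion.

Threshold x = 13.8; K > 13.8, so yes, the predator persists.

The predator equation gives dy/dt > 0 only when x > 0.101/0.0073 = 13.8.
Without the predator, x → K = 37.5. Since 37.5 > 13.8, the predator can invade and persist.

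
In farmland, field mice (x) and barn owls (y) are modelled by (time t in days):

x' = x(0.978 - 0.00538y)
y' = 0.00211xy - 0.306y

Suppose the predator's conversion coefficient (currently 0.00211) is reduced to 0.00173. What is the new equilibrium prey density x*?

x* ≈ 177

At the interior fixed point, setting dy/dt = 0 with y > 0 fixes x* = (predator death rate)/(xy coefficient) — independent of the other coefficients.
With the change, x* = 0.306/0.00173 = 177; it rises from 145.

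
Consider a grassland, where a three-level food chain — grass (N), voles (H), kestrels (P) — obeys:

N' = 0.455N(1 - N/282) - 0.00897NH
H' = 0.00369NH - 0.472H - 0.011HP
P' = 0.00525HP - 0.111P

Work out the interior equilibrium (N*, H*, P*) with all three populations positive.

From dP/dt = 0: 0.00525H* = 0.111, so H* = 21.1.
From dN/dt = 0: 0.455(1 - N*/282) = 0.00897·21.1, giving N* = 282·(1 - 0.417) = 164.
From dH/dt = 0: 0.00369·164 - 0.472 = 0.011P*, so P* = 0.135/0.011 = 12.3.

N* ≈ 164, H* ≈ 21.1, P* ≈ 12.3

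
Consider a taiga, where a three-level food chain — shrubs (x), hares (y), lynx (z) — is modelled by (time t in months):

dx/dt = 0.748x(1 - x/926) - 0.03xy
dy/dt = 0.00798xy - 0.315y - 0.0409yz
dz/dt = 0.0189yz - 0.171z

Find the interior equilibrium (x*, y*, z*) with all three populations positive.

x* ≈ 590, y* ≈ 9.05, z* ≈ 107

From dz/dt = 0: 0.0189y* = 0.171, so y* = 9.05.
From dx/dt = 0: 0.748(1 - x*/926) = 0.03·9.05, giving x* = 926·(1 - 0.363) = 590.
From dy/dt = 0: 0.00798·590 - 0.315 = 0.0409z*, so z* = 4.39/0.0409 = 107.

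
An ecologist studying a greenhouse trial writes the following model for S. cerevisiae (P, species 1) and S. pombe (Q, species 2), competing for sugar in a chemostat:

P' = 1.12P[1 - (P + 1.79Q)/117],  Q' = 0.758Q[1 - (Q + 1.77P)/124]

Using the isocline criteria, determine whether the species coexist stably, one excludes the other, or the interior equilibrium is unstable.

unstable coexistence (outcome depends on initial conditions)

Compare the nullcline intercepts: K1/α12 = 117/1.79 = 65.4 < K2 = 124; K2/α21 = 124/1.77 = 70.1 < K1 = 117.
Since both are reversed, neither can invade when rare; the interior point is a saddle.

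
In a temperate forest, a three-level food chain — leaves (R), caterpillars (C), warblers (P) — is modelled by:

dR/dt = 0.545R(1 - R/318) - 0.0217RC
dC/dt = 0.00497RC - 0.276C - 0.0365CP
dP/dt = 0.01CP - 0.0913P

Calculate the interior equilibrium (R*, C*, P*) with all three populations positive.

From dP/dt = 0: 0.01C* = 0.0913, so C* = 9.13.
From dR/dt = 0: 0.545(1 - R*/318) = 0.0217·9.13, giving R* = 318·(1 - 0.364) = 202.
From dC/dt = 0: 0.00497·202 - 0.276 = 0.0365P*, so P* = 0.73/0.0365 = 20.

R* ≈ 202, C* ≈ 9.13, P* ≈ 20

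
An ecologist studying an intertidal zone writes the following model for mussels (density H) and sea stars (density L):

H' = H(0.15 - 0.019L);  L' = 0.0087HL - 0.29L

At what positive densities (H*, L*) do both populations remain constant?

H* ≈ 33.3, L* ≈ 7.89

Set dL/dt = 0 with L > 0: 0.0087H - 0.29 = 0, so H* = 0.29/0.0087 = 33.3.
Set dH/dt = 0 with H > 0: 0.15 - 0.019L = 0, so L* = 0.15/0.019 = 7.89.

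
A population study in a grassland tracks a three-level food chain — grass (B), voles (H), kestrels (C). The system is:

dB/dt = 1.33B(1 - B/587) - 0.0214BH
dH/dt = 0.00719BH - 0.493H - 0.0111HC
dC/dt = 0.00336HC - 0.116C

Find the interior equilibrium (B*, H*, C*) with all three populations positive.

B* ≈ 261, H* ≈ 34.5, C* ≈ 125

From dC/dt = 0: 0.00336H* = 0.116, so H* = 34.5.
From dB/dt = 0: 1.33(1 - B*/587) = 0.0214·34.5, giving B* = 587·(1 - 0.555) = 261.
From dH/dt = 0: 0.00719·261 - 0.493 = 0.0111C*, so C* = 1.38/0.0111 = 125.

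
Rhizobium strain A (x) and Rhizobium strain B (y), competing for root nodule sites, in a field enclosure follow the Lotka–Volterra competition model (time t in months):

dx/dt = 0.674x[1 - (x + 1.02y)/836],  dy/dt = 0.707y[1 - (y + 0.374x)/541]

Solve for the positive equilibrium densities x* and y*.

Setting both brackets to zero gives the nullclines x + 1.02y = 836 and 0.374x + y = 541.
Substituting y = 541 - 0.374x into the first: x(1 - 1.02·0.374) = 836 - 1.02·541.
So x* = 284/0.619 = 459, and then y* = 541 - 0.374·459 = 369.

x* ≈ 459, y* ≈ 369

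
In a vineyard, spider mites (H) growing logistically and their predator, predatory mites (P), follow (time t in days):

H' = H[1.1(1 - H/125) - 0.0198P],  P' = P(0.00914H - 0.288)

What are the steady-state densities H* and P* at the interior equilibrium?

From dP/dt = 0 with P > 0: 0.00914H* = 0.288, so H* = 31.5.
Substitute into dH/dt = 0: 1.1(1 - 31.5/125) = 0.0198P*.
The bracket is 0.748, giving P* = 0.823/0.0198 = 41.6.

H* ≈ 31.5, P* ≈ 41.6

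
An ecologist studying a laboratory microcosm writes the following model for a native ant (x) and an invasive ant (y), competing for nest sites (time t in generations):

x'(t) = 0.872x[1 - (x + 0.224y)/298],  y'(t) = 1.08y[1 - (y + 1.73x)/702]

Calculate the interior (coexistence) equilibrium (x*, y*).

Setting both brackets to zero gives the nullclines x + 0.224y = 298 and 1.73x + y = 702.
Substituting y = 702 - 1.73x into the first: x(1 - 0.224·1.73) = 298 - 0.224·702.
So x* = 141/0.612 = 230, and then y* = 702 - 1.73·230 = 304.

x* ≈ 230, y* ≈ 304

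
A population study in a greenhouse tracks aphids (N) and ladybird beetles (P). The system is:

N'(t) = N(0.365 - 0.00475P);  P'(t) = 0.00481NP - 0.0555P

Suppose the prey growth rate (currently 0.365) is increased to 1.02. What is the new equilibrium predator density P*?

P* ≈ 215

At the interior fixed point, setting dN/dt = 0 with N > 0 fixes P* = (prey growth rate)/(NP coefficient) — independent of the other coefficients.
With the change, P* = 1.02/0.00475 = 215; it rises from 76.8.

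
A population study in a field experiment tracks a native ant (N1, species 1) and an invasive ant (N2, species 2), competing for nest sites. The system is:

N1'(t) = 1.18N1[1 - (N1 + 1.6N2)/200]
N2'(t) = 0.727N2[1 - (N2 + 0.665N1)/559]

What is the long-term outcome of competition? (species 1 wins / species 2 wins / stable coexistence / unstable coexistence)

species 2 excludes species 1

Compare the nullcline intercepts: K1/α12 = 200/1.6 = 125 < K2 = 559; K2/α21 = 559/0.665 = 841 > K1 = 200.
Since the inequalities point opposite ways, species 2 can invade but species 1 cannot.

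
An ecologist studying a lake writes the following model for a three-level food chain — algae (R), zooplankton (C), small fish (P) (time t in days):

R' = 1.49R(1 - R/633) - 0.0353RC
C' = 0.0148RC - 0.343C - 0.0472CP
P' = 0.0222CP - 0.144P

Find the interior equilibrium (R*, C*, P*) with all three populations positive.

R* ≈ 536, C* ≈ 6.49, P* ≈ 161

From dP/dt = 0: 0.0222C* = 0.144, so C* = 6.49.
From dR/dt = 0: 1.49(1 - R*/633) = 0.0353·6.49, giving R* = 633·(1 - 0.154) = 536.
From dC/dt = 0: 0.0148·536 - 0.343 = 0.0472P*, so P* = 7.59/0.0472 = 161.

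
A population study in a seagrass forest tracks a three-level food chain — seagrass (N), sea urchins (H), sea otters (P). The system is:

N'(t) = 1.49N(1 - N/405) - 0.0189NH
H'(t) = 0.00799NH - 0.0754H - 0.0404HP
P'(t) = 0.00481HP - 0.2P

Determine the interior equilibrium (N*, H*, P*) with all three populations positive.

N* ≈ 191, H* ≈ 41.6, P* ≈ 36

From dP/dt = 0: 0.00481H* = 0.2, so H* = 41.6.
From dN/dt = 0: 1.49(1 - N*/405) = 0.0189·41.6, giving N* = 405·(1 - 0.527) = 191.
From dH/dt = 0: 0.00799·191 - 0.0754 = 0.0404P*, so P* = 1.45/0.0404 = 36.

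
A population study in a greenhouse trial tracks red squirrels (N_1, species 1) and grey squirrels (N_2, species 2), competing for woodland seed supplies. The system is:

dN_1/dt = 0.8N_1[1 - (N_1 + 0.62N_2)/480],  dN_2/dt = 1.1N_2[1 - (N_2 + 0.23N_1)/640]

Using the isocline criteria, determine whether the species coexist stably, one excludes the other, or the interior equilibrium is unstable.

Compare the nullcline intercepts: K1/α12 = 480/0.62 = 774 > K2 = 640; K2/α21 = 640/0.23 = 2780 > K1 = 480.
Since both inequalities hold, each species can invade when rare, so the interior equilibrium is stable.

stable coexistence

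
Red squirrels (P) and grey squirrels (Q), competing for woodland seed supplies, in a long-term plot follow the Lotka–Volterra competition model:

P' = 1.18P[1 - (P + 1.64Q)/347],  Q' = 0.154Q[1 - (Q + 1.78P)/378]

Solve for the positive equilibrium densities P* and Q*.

P* ≈ 142, Q* ≈ 125

Setting both brackets to zero gives the nullclines P + 1.64Q = 347 and 1.78P + Q = 378.
Substituting Q = 378 - 1.78P into the first: P(1 - 1.64·1.78) = 347 - 1.64·378.
So P* = -273/-1.92 = 142, and then Q* = 378 - 1.78·142 = 125.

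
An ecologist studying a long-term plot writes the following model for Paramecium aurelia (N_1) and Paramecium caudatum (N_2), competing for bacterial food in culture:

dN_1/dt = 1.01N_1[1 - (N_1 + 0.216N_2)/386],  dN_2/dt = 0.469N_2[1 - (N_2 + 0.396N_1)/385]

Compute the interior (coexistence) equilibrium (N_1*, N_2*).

Setting both brackets to zero gives the nullclines N_1 + 0.216N_2 = 386 and 0.396N_1 + N_2 = 385.
Substituting N_2 = 385 - 0.396N_1 into the first: N_1(1 - 0.216·0.396) = 386 - 0.216·385.
So N_1* = 303/0.914 = 331, and then N_2* = 385 - 0.396·331 = 254.

N_1* ≈ 331, N_2* ≈ 254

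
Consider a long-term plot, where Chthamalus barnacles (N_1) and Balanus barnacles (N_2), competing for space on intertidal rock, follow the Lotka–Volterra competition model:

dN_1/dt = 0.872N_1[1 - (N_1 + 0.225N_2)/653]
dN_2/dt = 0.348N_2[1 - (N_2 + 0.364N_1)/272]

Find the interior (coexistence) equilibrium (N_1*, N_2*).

N_1* ≈ 645, N_2* ≈ 37.4

Setting both brackets to zero gives the nullclines N_1 + 0.225N_2 = 653 and 0.364N_1 + N_2 = 272.
Substituting N_2 = 272 - 0.364N_1 into the first: N_1(1 - 0.225·0.364) = 653 - 0.225·272.
So N_1* = 592/0.918 = 645, and then N_2* = 272 - 0.364·645 = 37.4.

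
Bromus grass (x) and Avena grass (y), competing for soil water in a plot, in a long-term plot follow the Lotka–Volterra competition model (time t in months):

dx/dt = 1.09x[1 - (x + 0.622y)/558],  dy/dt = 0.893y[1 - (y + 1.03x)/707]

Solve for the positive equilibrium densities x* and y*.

Setting both brackets to zero gives the nullclines x + 0.622y = 558 and 1.03x + y = 707.
Substituting y = 707 - 1.03x into the first: x(1 - 0.622·1.03) = 558 - 0.622·707.
So x* = 118/0.359 = 329, and then y* = 707 - 1.03·329 = 368.

x* ≈ 329, y* ≈ 368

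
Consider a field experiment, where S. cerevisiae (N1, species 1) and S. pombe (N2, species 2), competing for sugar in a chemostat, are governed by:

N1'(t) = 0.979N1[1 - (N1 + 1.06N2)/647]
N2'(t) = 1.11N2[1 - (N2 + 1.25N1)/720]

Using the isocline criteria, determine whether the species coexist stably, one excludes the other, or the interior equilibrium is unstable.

Compare the nullcline intercepts: K1/α12 = 647/1.06 = 610 < K2 = 720; K2/α21 = 720/1.25 = 576 < K1 = 647.
Since both are reversed, neither can invade when rare; the interior point is a saddle.

unstable coexistence (outcome depends on initial conditions)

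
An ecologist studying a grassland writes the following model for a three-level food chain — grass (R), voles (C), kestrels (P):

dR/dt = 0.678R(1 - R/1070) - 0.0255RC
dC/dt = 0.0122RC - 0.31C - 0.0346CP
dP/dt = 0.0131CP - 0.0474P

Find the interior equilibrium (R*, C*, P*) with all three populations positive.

From dP/dt = 0: 0.0131C* = 0.0474, so C* = 3.62.
From dR/dt = 0: 0.678(1 - R*/1070) = 0.0255·3.62, giving R* = 1070·(1 - 0.136) = 924.
From dC/dt = 0: 0.0122·924 - 0.31 = 0.0346P*, so P* = 11/0.0346 = 317.

R* ≈ 924, C* ≈ 3.62, P* ≈ 317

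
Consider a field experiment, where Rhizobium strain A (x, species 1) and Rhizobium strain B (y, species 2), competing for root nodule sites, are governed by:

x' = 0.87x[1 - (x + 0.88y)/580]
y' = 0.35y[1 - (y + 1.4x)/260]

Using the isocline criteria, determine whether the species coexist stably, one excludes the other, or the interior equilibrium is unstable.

Compare the nullcline intercepts: K1/α12 = 580/0.88 = 659 > K2 = 260; K2/α21 = 260/1.4 = 186 < K1 = 580.
Since the inequalities point opposite ways, species 1 can invade but species 2 cannot.

species 1 excludes species 2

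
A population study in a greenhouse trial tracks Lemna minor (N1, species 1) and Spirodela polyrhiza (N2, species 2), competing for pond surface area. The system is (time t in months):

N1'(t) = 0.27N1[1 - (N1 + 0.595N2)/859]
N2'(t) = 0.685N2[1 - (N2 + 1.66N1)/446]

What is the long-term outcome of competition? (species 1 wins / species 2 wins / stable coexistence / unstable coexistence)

species 1 excludes species 2

Compare the nullcline intercepts: K1/α12 = 859/0.595 = 1440 > K2 = 446; K2/α21 = 446/1.66 = 269 < K1 = 859.
Since the inequalities point opposite ways, species 1 can invade but species 2 cannot.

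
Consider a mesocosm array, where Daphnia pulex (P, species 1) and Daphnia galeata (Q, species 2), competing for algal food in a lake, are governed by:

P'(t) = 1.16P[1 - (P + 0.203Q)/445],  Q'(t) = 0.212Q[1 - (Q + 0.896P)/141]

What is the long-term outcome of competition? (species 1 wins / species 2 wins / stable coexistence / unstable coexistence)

species 1 excludes species 2

Compare the nullcline intercepts: K1/α12 = 445/0.203 = 2190 > K2 = 141; K2/α21 = 141/0.896 = 157 < K1 = 445.
Since the inequalities point opposite ways, species 1 can invade but species 2 cannot.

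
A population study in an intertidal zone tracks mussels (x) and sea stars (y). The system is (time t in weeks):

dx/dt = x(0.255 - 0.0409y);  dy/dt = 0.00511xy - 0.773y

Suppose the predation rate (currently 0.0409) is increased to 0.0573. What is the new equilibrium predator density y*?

y* ≈ 4.45

At the interior fixed point, setting dx/dt = 0 with x > 0 fixes y* = (prey growth rate)/(xy coefficient) — independent of the other coefficients.
With the change, y* = 0.255/0.0573 = 4.45; it falls from 6.23.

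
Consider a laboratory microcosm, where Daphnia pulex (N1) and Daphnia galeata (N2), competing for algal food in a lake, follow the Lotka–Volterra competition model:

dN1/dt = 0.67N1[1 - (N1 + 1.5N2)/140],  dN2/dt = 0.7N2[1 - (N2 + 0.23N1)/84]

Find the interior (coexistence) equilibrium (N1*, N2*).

N1* ≈ 21.4, N2* ≈ 79.1

Setting both brackets to zero gives the nullclines N1 + 1.5N2 = 140 and 0.23N1 + N2 = 84.
Substituting N2 = 84 - 0.23N1 into the first: N1(1 - 1.5·0.23) = 140 - 1.5·84.
So N1* = 14/0.655 = 21.4, and then N2* = 84 - 0.23·21.4 = 79.1.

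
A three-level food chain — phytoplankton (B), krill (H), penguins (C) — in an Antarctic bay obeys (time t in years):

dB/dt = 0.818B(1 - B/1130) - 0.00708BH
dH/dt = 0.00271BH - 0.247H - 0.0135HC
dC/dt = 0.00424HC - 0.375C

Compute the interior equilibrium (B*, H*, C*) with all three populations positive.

B* ≈ 265, H* ≈ 88.4, C* ≈ 34.9

From dC/dt = 0: 0.00424H* = 0.375, so H* = 88.4.
From dB/dt = 0: 0.818(1 - B*/1130) = 0.00708·88.4, giving B* = 1130·(1 - 0.766) = 265.
From dH/dt = 0: 0.00271·265 - 0.247 = 0.0135C*, so C* = 0.471/0.0135 = 34.9.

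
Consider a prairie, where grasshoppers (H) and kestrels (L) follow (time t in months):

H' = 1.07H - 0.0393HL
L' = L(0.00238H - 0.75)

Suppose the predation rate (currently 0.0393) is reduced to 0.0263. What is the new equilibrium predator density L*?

L* ≈ 40.7

At the interior fixed point, setting dH/dt = 0 with H > 0 fixes L* = (prey growth rate)/(HL coefficient) — independent of the other coefficients.
With the change, L* = 1.07/0.0263 = 40.7; it rises from 27.2.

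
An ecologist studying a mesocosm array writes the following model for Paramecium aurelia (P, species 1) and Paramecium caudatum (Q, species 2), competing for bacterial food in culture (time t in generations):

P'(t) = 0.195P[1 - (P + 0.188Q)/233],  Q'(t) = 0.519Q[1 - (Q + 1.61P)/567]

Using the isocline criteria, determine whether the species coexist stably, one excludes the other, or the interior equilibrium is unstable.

Compare the nullcline intercepts: K1/α12 = 233/0.188 = 1240 > K2 = 567; K2/α21 = 567/1.61 = 352 > K1 = 233.
Since both inequalities hold, each species can invade when rare, so the interior equilibrium is stable.

stable coexistence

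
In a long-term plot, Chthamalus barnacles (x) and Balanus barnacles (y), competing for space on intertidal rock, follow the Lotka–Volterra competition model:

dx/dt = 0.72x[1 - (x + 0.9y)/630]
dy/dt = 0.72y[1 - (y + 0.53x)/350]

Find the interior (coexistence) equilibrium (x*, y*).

x* ≈ 602, y* ≈ 30.8

Setting both brackets to zero gives the nullclines x + 0.9y = 630 and 0.53x + y = 350.
Substituting y = 350 - 0.53x into the first: x(1 - 0.9·0.53) = 630 - 0.9·350.
So x* = 315/0.523 = 602, and then y* = 350 - 0.53·602 = 30.8.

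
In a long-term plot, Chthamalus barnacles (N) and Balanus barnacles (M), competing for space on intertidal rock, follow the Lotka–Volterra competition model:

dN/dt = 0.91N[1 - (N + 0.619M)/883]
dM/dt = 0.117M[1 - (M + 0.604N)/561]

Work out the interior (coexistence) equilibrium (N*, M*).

N* ≈ 856, M* ≈ 44.2

Setting both brackets to zero gives the nullclines N + 0.619M = 883 and 0.604N + M = 561.
Substituting M = 561 - 0.604N into the first: N(1 - 0.619·0.604) = 883 - 0.619·561.
So N* = 536/0.626 = 856, and then M* = 561 - 0.604·856 = 44.2.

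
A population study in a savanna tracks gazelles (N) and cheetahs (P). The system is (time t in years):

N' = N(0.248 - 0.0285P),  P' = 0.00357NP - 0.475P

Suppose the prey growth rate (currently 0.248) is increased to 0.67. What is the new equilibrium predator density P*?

At the interior fixed point, setting dN/dt = 0 with N > 0 fixes P* = (prey growth rate)/(NP coefficient) — independent of the other coefficients.
With the change, P* = 0.67/0.0285 = 23.5; it rises from 8.7.

P* ≈ 23.5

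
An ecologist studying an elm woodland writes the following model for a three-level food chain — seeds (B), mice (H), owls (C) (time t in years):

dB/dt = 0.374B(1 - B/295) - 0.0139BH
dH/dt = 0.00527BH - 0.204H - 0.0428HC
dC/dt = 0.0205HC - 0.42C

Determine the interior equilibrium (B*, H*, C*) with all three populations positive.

B* ≈ 70.4, H* ≈ 20.5, C* ≈ 3.9

From dC/dt = 0: 0.0205H* = 0.42, so H* = 20.5.
From dB/dt = 0: 0.374(1 - B*/295) = 0.0139·20.5, giving B* = 295·(1 - 0.761) = 70.4.
From dH/dt = 0: 0.00527·70.4 - 0.204 = 0.0428C*, so C* = 0.167/0.0428 = 3.9.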